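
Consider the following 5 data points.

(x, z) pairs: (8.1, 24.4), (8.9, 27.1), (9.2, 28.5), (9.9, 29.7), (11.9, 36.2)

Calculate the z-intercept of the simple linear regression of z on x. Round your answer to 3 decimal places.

n = 5, Σx = 48, Σy = 145.9, Σxy = 1425.84, Σx² = 469.08
Sxx = Σx² − (Σx)²/n = 469.08 − 460.8 = 8.28
Sxy = Σxy − (Σx)(Σy)/n = 1425.84 − 1400.64 = 25.2
b = Sxy/Sxx = 25.2/8.28 = 3.043478
a = ȳ − b·x̄ = 29.18 − 3.043478·9.6 = -0.037391

-0.037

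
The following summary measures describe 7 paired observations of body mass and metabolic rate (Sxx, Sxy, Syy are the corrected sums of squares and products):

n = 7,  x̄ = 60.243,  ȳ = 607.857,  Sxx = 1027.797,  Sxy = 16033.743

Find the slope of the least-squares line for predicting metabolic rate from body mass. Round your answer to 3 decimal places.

15.600

b = Sxy/Sxx = 16033.743/1027.797 = 15.600107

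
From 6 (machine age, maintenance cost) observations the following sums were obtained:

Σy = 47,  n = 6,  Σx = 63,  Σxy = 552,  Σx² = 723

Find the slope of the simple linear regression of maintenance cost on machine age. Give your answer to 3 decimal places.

0.951

Sxx = Σx² − (Σx)²/n = 723 − 661.5 = 61.5
Sxy = Σxy − (Σx)(Σy)/n = 552 − 493.5 = 58.5
b = Sxy/Sxx = 58.5/61.5 = 0.951220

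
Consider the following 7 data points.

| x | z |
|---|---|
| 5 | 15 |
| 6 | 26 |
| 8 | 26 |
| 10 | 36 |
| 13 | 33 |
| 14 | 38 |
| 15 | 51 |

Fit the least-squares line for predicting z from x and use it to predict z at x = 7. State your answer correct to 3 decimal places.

n = 7, Σx = 71, Σy = 225, Σxy = 2525, Σx² = 815
Sxx = Σx² − (Σx)²/n = 815 − 720.142857 = 94.857143
Sxy = Σxy − (Σx)(Σy)/n = 2525 − 2282.142857 = 242.857143
b = Sxy/Sxx = 242.857143/94.857143 = 2.560241
a = ȳ − b·x̄ = 32.142857 − 2.560241·10.142857 = 6.174699
ŷ(7) = a + b·7 = 6.174699 + 2.560241·7 = 24.096386

24.096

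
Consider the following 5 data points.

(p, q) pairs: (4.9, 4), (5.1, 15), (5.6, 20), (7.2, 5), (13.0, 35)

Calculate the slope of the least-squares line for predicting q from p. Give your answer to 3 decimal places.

2.908

n = 5, Σx = 35.8, Σy = 79, Σxy = 699.1, Σx² = 302.22
Sxx = Σx² − (Σx)²/n = 302.22 − 256.328 = 45.892
Sxy = Σxy − (Σx)(Σy)/n = 699.1 − 565.64 = 133.46
b = Sxy/Sxx = 133.46/45.892 = 2.908132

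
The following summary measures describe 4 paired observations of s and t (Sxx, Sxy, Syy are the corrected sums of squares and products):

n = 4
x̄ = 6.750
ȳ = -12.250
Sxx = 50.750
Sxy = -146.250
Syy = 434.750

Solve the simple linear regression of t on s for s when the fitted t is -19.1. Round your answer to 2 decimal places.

b = Sxy/Sxx = -146.25/50.75 = -2.881773
a = ȳ − b·x̄ = -12.25 − (-2.881773)·6.75 = 7.201970
Set a + b·x = -19.1: x = (-19.1 − 7.201970) / (-2.881773) = 9.127009

9.13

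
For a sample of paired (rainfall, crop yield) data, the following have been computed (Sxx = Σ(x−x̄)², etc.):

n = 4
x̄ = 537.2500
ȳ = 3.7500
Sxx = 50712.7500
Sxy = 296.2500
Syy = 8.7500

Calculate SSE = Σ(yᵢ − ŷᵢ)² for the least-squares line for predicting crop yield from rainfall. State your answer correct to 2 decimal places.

b = Sxy/Sxx = 296.25/50712.75 = 0.005842
SSE = Syy − b·Sxy = 8.75 − 0.005842·296.25 = 7.019389

7.02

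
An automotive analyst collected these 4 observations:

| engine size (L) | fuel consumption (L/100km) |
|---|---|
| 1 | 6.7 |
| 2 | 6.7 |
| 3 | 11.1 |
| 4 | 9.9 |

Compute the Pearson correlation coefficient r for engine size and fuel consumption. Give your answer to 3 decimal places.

0.804

n = 4, Σx = 10, Σy = 34.4, Σxy = 93, Σx² = 30, Σy² = 311
Sxx = Σx² − (Σx)²/n = 30 − 25 = 5
Sxy = Σxy − (Σx)(Σy)/n = 93 − 86 = 7
Syy = Σy² − (Σy)²/n = 311 − 295.84 = 15.16
r = Sxy/√(Sxx·Syy) = 7/√(75.8) = 7/8.706320 = 0.804014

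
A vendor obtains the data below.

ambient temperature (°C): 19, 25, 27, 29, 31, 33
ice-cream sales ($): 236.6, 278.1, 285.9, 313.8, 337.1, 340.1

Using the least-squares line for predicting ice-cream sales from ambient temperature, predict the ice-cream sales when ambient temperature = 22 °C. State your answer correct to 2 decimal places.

n = 6, Σx = 164, Σy = 1791.6, Σxy = 49940.8, Σx² = 4606
Sxx = Σx² − (Σx)²/n = 4606 − 4482.666667 = 123.333333
Sxy = Σxy − (Σx)(Σy)/n = 49940.8 − 48970.4 = 970.4
b = Sxy/Sxx = 970.4/123.333333 = 7.868108
a = ȳ − b·x̄ = 298.6 − 7.868108·27.333333 = 83.538378
ŷ(22) = a + b·22 = 83.538378 + 7.868108·22 = 256.636757

256.64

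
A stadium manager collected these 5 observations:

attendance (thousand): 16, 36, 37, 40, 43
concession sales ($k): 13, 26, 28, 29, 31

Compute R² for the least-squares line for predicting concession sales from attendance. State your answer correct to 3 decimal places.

0.995

n = 5, Σx = 172, Σy = 127, Σxy = 4673, Σx² = 6370, Σy² = 3431
Sxx = Σx² − (Σx)²/n = 6370 − 5916.8 = 453.2
Sxy = Σxy − (Σx)(Σy)/n = 4673 − 4368.8 = 304.2
Syy = Σy² − (Σy)²/n = 3431 − 3225.8 = 205.2
R² = Sxy²/(Sxx·Syy) = (304.2)²/(453.2·205.2) = 0.995064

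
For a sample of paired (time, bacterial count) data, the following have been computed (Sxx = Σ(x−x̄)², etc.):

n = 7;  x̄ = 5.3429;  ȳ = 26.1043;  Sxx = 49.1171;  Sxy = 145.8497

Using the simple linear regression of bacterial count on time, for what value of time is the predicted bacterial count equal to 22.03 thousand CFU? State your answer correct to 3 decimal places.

3.971

b = Sxy/Sxx = 145.8497/49.1171 = 2.969428
a = ȳ − b·x̄ = 26.1043 − 2.969428·5.3429 = 10.238942
Set a + b·x = 22.03: x = (22.03 − 10.238942) / 2.969428 = 3.970818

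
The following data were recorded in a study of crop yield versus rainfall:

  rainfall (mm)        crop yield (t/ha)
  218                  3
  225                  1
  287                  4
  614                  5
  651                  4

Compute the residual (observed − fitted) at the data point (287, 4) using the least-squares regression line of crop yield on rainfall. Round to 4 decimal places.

n = 5, Σx = 1995, Σy = 17, Σxy = 7701, Σx² = 981315
Sxx = Σx² − (Σx)²/n = 981315 − 796005 = 185310
Sxy = Σxy − (Σx)(Σy)/n = 7701 − 6783 = 918
b = Sxy/Sxx = 918/185310 = 0.004954
a = ȳ − b·x̄ = 3.4 − 0.004954·399 = 1.423409
ŷ(287) = 1.423409 + 0.004954·287 = 2.845168
residual = y − ŷ = 4 − 2.845168 = 1.154832

1.1548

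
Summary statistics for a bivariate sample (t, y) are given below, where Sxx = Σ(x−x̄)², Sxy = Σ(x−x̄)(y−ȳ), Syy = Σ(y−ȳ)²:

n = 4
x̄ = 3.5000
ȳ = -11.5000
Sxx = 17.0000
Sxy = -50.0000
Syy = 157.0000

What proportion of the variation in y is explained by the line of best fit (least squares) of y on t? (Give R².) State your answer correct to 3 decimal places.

R² = Sxy²/(Sxx·Syy) = (-50)²/(17·157) = 0.936680

0.937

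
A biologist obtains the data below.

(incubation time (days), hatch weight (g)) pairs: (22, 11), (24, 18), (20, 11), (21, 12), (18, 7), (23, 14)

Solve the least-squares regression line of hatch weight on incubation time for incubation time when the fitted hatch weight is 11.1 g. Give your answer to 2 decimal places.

20.65

n = 6, Σx = 128, Σy = 73, Σxy = 1594, Σx² = 2754
Sxx = Σx² − (Σx)²/n = 2754 − 2730.666667 = 23.333333
Sxy = Σxy − (Σx)(Σy)/n = 1594 − 1557.333333 = 36.666667
b = Sxy/Sxx = 36.666667/23.333333 = 1.571429
a = ȳ − b·x̄ = 12.166667 − 1.571429·21.333333 = -21.357143
Set a + b·x = 11.1: x = (11.1 − (-21.357143)) / 1.571429 = 20.654545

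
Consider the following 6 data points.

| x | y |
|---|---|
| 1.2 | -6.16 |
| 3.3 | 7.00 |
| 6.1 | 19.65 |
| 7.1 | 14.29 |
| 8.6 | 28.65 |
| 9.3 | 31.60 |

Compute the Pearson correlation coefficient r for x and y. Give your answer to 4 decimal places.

n = 6, Σx = 35.6, Σy = 95.03, Σxy = 777.302, Σx² = 260.4, Σy² = 2496.6547
Sxx = Σx² − (Σx)²/n = 260.4 − 211.226667 = 49.173333
Sxy = Σxy − (Σx)(Σy)/n = 777.302 − 563.844667 = 213.457333
Syy = Σy² − (Σy)²/n = 2496.6547 − 1505.116817 = 991.537883
r = Sxy/√(Sxx·Syy) = 213.457333/√(48757.222850) = 213.457333/220.810378 = 0.966700

0.9667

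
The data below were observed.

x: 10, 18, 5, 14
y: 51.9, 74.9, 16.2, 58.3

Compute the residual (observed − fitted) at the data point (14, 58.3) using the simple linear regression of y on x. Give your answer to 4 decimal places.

n = 4, Σx = 47, Σy = 201.3, Σxy = 2764.4, Σx² = 645
Sxx = Σx² − (Σx)²/n = 645 − 552.25 = 92.75
Sxy = Σxy − (Σx)(Σy)/n = 2764.4 − 2365.275 = 399.125
b = Sxy/Sxx = 399.125/92.75 = 4.303235
a = ȳ − b·x̄ = 50.325 − 4.303235·11.75 = -0.238005
ŷ(14) = -0.238005 + 4.303235·14 = 60.007278
residual = y − ŷ = 58.3 − 60.007278 = -1.707278

-1.7073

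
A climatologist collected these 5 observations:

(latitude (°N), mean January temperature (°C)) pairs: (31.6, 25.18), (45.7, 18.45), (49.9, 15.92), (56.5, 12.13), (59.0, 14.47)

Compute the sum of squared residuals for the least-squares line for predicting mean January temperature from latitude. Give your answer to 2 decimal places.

n = 5, Σx = 242.7, Σy = 86.15, Σxy = 3972.336, Σx² = 12250.31, Σy² = 1584.3991
Sxx = Σx² − (Σx)²/n = 12250.31 − 11780.658 = 469.652
Sxy = Σxy − (Σx)(Σy)/n = 3972.336 − 4181.721 = -209.385
Syy = Σy² − (Σy)²/n = 1584.3991 − 1484.3645 = 100.0346
b = Sxy/Sxx = -209.385/469.652 = -0.445830
SSE = Syy − b·Sxy = 100.0346 − (-0.445830)·(-209.385) = 6.684464

6.68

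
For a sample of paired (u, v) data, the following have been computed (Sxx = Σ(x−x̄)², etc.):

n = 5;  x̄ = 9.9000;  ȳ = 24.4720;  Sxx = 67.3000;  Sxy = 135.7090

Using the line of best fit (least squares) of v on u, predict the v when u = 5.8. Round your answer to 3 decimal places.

b = Sxy/Sxx = 135.709/67.3 = 2.016478
a = ȳ − b·x̄ = 24.472 − 2.016478·9.9 = 4.508863
ŷ(5.8) = a + b·5.8 = 4.508863 + 2.016478·5.8 = 16.204438

16.204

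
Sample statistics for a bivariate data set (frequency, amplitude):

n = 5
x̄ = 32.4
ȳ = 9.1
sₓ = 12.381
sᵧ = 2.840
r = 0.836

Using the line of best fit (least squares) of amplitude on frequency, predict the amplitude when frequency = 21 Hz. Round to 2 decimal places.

b = r · sᵧ/sₓ = 0.836 · 2.84/12.381 = 0.191765
a = ȳ − b·x̄ = 9.1 − 0.191765·32.4 = 2.886820
ŷ(21) = a + b·21 = 2.886820 + 0.191765·21 = 6.913881

6.91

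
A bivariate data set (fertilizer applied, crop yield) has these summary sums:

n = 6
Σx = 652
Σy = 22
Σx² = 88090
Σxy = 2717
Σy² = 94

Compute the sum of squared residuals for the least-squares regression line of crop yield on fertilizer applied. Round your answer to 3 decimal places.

7.156

Sxx = Σx² − (Σx)²/n = 88090 − 70850.666667 = 17239.333333
Sxy = Σxy − (Σx)(Σy)/n = 2717 − 2390.666667 = 326.333333
Syy = Σy² − (Σy)²/n = 94 − 80.666667 = 13.333333
b = Sxy/Sxx = 326.333333/17239.333333 = 0.018930
SSE = Syy − b·Sxy = 13.333333 − 0.018930·326.333333 = 7.155981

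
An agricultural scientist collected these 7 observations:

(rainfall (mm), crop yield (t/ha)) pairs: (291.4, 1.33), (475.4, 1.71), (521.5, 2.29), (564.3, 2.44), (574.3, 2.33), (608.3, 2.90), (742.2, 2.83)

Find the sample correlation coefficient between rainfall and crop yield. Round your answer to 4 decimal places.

n = 7, Σx = 3777.4, Σy = 15.83, Σxy = 8974.238, Σx² = 2152026.08, Σy² = 37.7385
Sxx = Σx² − (Σx)²/n = 2152026.08 − 2038392.965714 = 113633.114286
Sxy = Σxy − (Σx)(Σy)/n = 8974.238 − 8542.320286 = 431.917714
Syy = Σy² − (Σy)²/n = 37.7385 − 35.798414 = 1.940086
r = Sxy/√(Sxx·Syy) = 431.917714/√(220457.981696) = 431.917714/469.529532 = 0.919895

0.9199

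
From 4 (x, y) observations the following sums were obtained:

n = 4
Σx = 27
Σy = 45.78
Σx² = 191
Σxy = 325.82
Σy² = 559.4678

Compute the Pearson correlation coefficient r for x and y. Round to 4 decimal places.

0.9533

Sxx = Σx² − (Σx)²/n = 191 − 182.25 = 8.75
Sxy = Σxy − (Σx)(Σy)/n = 325.82 − 309.015 = 16.805
Syy = Σy² − (Σy)²/n = 559.4678 − 523.9521 = 35.5157
r = Sxy/√(Sxx·Syy) = 16.805/√(310.762375) = 16.805/17.628454 = 0.953288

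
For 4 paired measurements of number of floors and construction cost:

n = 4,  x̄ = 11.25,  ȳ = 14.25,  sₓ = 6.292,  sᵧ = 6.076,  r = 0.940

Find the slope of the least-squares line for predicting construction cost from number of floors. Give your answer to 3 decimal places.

b = r · sᵧ/sₓ = 0.94 · 6.076/6.292 = 0.907730

0.908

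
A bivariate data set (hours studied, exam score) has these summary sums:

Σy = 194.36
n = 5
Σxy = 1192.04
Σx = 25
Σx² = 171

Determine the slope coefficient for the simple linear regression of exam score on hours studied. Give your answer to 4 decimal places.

4.7878

Sxx = Σx² − (Σx)²/n = 171 − 125 = 46
Sxy = Σxy − (Σx)(Σy)/n = 1192.04 − 971.8 = 220.24
b = Sxy/Sxx = 220.24/46 = 4.787826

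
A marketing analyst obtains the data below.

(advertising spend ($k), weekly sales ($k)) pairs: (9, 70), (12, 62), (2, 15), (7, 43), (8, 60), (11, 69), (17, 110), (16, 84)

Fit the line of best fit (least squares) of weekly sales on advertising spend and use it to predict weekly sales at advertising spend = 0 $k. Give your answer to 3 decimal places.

9.066

n = 8, Σx = 82, Σy = 513, Σxy = 6158, Σx² = 1008
Sxx = Σx² − (Σx)²/n = 1008 − 840.5 = 167.5
Sxy = Σxy − (Σx)(Σy)/n = 6158 − 5258.25 = 899.75
b = Sxy/Sxx = 899.75/167.5 = 5.371642
a = ȳ − b·x̄ = 64.125 − 5.371642·10.25 = 9.065672
ŷ(0) = a + b·0 = 9.065672 + 5.371642·0 = 9.065672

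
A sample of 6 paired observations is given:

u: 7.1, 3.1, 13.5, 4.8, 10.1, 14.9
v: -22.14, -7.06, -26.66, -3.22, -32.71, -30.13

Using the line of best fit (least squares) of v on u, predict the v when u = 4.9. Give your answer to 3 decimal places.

-11.498

n = 6, Σx = 53.5, Σy = -121.92, Σxy = -1333.754, Σx² = 589.33
Sxx = Σx² − (Σx)²/n = 589.33 − 477.041667 = 112.288333
Sxy = Σxy − (Σx)(Σy)/n = -1333.754 − (-1087.12) = -246.634
b = Sxy/Sxx = -246.634/112.288333 = -2.196435
a = ȳ − b·x̄ = -20.32 − (-2.196435)·8.916667 = -0.735123
ŷ(4.9) = a + b·4.9 = -0.735123 + (-2.196435)·4.9 = -11.497654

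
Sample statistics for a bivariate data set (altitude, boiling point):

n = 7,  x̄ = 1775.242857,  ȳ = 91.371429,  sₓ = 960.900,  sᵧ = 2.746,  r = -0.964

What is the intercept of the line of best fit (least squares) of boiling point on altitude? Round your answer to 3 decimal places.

96.262

b = r · sᵧ/sₓ = -0.964 · 2.746/960.9 = -0.002755
a = ȳ − b·x̄ = 91.371429 − (-0.002755)·1775.242857 = 96.261973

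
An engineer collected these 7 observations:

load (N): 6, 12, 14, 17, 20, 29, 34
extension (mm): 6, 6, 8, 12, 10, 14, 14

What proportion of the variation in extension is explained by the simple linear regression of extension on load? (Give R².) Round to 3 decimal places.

0.839

n = 7, Σx = 132, Σy = 70, Σxy = 1506, Σx² = 3062, Σy² = 772
Sxx = Σx² − (Σx)²/n = 3062 − 2489.142857 = 572.857143
Sxy = Σxy − (Σx)(Σy)/n = 1506 − 1320 = 186
Syy = Σy² − (Σy)²/n = 772 − 700 = 72
R² = Sxy²/(Sxx·Syy) = (186)²/(572.857143·72) = 0.838778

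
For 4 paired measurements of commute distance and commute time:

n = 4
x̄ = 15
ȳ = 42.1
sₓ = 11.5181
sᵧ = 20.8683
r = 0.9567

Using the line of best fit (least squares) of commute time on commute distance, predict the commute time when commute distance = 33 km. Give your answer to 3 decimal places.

b = r · sᵧ/sₓ = 0.9567 · 20.8683/11.5181 = 1.733333
a = ȳ − b·x̄ = 42.1 − 1.733333·15 = 16.100005
ŷ(33) = a + b·33 = 16.100005 + 1.733333·33 = 73.299994

73.300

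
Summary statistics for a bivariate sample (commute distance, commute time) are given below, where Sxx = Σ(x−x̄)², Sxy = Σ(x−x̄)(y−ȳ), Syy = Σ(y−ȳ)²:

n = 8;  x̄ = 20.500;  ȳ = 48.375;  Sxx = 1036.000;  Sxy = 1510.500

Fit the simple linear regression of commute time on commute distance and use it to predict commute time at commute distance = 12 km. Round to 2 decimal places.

35.98

b = Sxy/Sxx = 1510.5/1036 = 1.458012
a = ȳ − b·x̄ = 48.375 − 1.458012·20.5 = 18.485763
ŷ(12) = a + b·12 = 18.485763 + 1.458012·12 = 35.981902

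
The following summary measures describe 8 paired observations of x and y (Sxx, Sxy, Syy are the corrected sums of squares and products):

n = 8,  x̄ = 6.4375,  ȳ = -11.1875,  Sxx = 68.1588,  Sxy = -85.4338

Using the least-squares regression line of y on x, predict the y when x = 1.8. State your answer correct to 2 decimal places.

b = Sxy/Sxx = -85.4338/68.1588 = -1.253452
a = ȳ − b·x̄ = -11.1875 − (-1.253452)·6.4375 = -3.118401
ŷ(1.8) = a + b·1.8 = -3.118401 + (-1.253452)·1.8 = -5.374615

-5.37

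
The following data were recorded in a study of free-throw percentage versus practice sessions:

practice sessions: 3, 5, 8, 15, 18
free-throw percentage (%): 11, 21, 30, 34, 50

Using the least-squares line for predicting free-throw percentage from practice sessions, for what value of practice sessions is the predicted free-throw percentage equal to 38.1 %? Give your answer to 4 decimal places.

n = 5, Σx = 49, Σy = 146, Σxy = 1788, Σx² = 647
Sxx = Σx² − (Σx)²/n = 647 − 480.2 = 166.8
Sxy = Σxy − (Σx)(Σy)/n = 1788 − 1430.8 = 357.2
b = Sxy/Sxx = 357.2/166.8 = 2.141487
a = ȳ − b·x̄ = 29.2 − 2.141487·9.8 = 8.213429
Set a + b·x = 38.1: x = (38.1 − 8.213429) / 2.141487 = 13.955991

13.9560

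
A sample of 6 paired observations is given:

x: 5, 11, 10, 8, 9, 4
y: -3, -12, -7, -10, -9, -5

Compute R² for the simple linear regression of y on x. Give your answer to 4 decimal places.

0.6603

n = 6, Σx = 47, Σy = -46, Σxy = -398, Σx² = 407, Σy² = 408
Sxx = Σx² − (Σx)²/n = 407 − 368.166667 = 38.833333
Sxy = Σxy − (Σx)(Σy)/n = -398 − (-360.333333) = -37.666667
Syy = Σy² − (Σy)²/n = 408 − 352.666667 = 55.333333
R² = Sxy²/(Sxx·Syy) = (-37.666667)²/(38.833333·55.333333) = 0.660272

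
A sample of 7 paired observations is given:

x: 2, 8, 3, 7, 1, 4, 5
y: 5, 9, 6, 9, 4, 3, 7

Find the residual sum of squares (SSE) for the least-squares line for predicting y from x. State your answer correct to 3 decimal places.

10.464

n = 7, Σx = 30, Σy = 43, Σxy = 214, Σx² = 168, Σy² = 297
Sxx = Σx² − (Σx)²/n = 168 − 128.571429 = 39.428571
Sxy = Σxy − (Σx)(Σy)/n = 214 − 184.285714 = 29.714286
Syy = Σy² − (Σy)²/n = 297 − 264.142857 = 32.857143
b = Sxy/Sxx = 29.714286/39.428571 = 0.753623
SSE = Syy − b·Sxy = 32.857143 − 0.753623·29.714286 = 10.463768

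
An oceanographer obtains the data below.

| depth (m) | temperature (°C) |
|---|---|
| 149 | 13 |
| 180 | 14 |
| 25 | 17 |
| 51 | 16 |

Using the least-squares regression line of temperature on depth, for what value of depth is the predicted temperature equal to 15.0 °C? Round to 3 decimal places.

n = 4, Σx = 405, Σy = 60, Σxy = 5698, Σx² = 57827
Sxx = Σx² − (Σx)²/n = 57827 − 41006.25 = 16820.75
Sxy = Σxy − (Σx)(Σy)/n = 5698 − 6075 = -377
b = Sxy/Sxx = -377/16820.75 = -0.022413
a = ȳ − b·x̄ = 15 − (-0.022413)·101.25 = 17.269295
Set a + b·x = 15.0: x = (15.0 − 17.269295) / (-0.022413) = 101.25

101.250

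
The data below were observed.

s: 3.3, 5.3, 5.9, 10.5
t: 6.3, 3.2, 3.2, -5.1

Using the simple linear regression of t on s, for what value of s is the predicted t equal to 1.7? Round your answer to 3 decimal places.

6.375

n = 4, Σx = 25, Σy = 7.6, Σxy = 3.08, Σx² = 184.04
Sxx = Σx² − (Σx)²/n = 184.04 − 156.25 = 27.79
Sxy = Σxy − (Σx)(Σy)/n = 3.08 − 47.5 = -44.42
b = Sxy/Sxx = -44.42/27.79 = -1.598417
a = ȳ − b·x̄ = 1.9 − (-1.598417)·6.25 = 11.890104
Set a + b·x = 1.7: x = (1.7 − 11.890104) / (-1.598417) = 6.375124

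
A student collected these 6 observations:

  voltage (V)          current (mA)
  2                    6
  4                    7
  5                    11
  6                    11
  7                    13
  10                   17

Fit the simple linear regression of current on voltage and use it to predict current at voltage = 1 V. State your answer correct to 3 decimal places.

n = 6, Σx = 34, Σy = 65, Σxy = 422, Σx² = 230
Sxx = Σx² − (Σx)²/n = 230 − 192.666667 = 37.333333
Sxy = Σxy − (Σx)(Σy)/n = 422 − 368.333333 = 53.666667
b = Sxy/Sxx = 53.666667/37.333333 = 1.4375
a = ȳ − b·x̄ = 10.833333 − 1.4375·5.666667 = 2.6875
ŷ(1) = a + b·1 = 2.6875 + 1.4375·1 = 4.125

4.125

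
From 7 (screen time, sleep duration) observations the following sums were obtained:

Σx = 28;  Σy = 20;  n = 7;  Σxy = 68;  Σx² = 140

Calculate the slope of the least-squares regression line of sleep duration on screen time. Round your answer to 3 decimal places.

Sxx = Σx² − (Σx)²/n = 140 − 112 = 28
Sxy = Σxy − (Σx)(Σy)/n = 68 − 80 = -12
b = Sxy/Sxx = -12/28 = -0.428571

-0.429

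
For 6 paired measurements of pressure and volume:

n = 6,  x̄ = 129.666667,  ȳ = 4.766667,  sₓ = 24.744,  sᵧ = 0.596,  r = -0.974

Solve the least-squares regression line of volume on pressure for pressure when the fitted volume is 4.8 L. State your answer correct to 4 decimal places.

128.2458

b = r · sᵧ/sₓ = -0.974 · 0.596/24.744 = -0.023460
a = ȳ − b·x̄ = 4.766667 − (-0.023460)·129.666667 = 7.808698
Set a + b·x = 4.8: x = (4.8 − 7.808698) / (-0.023460) = 128.245847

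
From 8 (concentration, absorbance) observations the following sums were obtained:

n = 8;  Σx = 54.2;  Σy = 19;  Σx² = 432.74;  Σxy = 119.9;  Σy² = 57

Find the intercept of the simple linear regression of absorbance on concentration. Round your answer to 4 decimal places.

3.2873

Sxx = Σx² − (Σx)²/n = 432.74 − 367.205 = 65.535
Sxy = Σxy − (Σx)(Σy)/n = 119.9 − 128.725 = -8.825
b = Sxy/Sxx = -8.825/65.535 = -0.134661
a = ȳ − b·x̄ = 2.375 − (-0.134661)·6.775 = 3.287327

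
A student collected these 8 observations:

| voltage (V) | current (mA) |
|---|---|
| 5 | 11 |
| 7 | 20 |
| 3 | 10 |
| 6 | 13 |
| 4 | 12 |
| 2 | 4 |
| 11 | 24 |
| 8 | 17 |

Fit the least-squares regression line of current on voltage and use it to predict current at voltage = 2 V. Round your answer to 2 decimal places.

6.26

n = 8, Σx = 46, Σy = 111, Σxy = 759, Σx² = 324
Sxx = Σx² − (Σx)²/n = 324 − 264.5 = 59.5
Sxy = Σxy − (Σx)(Σy)/n = 759 − 638.25 = 120.75
b = Sxy/Sxx = 120.75/59.5 = 2.029412
a = ȳ − b·x̄ = 13.875 − 2.029412·5.75 = 2.205882
ŷ(2) = a + b·2 = 2.205882 + 2.029412·2 = 6.264706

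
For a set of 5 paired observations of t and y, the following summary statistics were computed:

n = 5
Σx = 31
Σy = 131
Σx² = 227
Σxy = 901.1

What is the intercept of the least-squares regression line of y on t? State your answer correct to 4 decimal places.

Sxx = Σx² − (Σx)²/n = 227 − 192.2 = 34.8
Sxy = Σxy − (Σx)(Σy)/n = 901.1 − 812.2 = 88.9
b = Sxy/Sxx = 88.9/34.8 = 2.554598
a = ȳ − b·x̄ = 26.2 − 2.554598·6.2 = 10.361494

10.3615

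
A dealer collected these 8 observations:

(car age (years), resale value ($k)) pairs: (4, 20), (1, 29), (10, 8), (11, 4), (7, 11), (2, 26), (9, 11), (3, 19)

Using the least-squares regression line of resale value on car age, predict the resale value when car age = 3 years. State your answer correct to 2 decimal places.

22.41

n = 8, Σx = 47, Σy = 128, Σxy = 518, Σx² = 381
Sxx = Σx² − (Σx)²/n = 381 − 276.125 = 104.875
Sxy = Σxy − (Σx)(Σy)/n = 518 − 752 = -234
b = Sxy/Sxx = -234/104.875 = -2.231228
a = ȳ − b·x̄ = 16 − (-2.231228)·5.875 = 29.108462
ŷ(3) = a + b·3 = 29.108462 + (-2.231228)·3 = 22.414779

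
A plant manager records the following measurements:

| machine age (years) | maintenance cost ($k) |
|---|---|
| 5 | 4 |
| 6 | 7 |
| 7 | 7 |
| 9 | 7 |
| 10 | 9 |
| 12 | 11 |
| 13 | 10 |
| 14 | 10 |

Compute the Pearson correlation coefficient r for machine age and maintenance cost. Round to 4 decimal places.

0.9043

n = 8, Σx = 76, Σy = 65, Σxy = 666, Σx² = 800, Σy² = 565
Sxx = Σx² − (Σx)²/n = 800 − 722 = 78
Sxy = Σxy − (Σx)(Σy)/n = 666 − 617.5 = 48.5
Syy = Σy² − (Σy)²/n = 565 − 528.125 = 36.875
r = Sxy/√(Sxx·Syy) = 48.5/√(2876.25) = 48.5/53.630682 = 0.904333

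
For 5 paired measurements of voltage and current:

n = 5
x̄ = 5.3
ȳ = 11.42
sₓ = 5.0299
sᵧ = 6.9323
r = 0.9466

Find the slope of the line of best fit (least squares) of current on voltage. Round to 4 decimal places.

1.3046

b = r · sᵧ/sₓ = 0.9466 · 6.9323/5.0299 = 1.304621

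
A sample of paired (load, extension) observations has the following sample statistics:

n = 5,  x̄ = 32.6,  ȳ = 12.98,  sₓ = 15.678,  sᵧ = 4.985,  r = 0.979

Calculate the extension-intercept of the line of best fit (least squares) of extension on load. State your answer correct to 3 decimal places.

2.832

b = r · sᵧ/sₓ = 0.979 · 4.985/15.678 = 0.311284
a = ȳ − b·x̄ = 12.98 − 0.311284·32.6 = 2.832132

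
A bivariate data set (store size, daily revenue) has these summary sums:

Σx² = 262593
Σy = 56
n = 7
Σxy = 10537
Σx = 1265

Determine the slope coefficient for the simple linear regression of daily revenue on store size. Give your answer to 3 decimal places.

Sxx = Σx² − (Σx)²/n = 262593 − 228603.571429 = 33989.428571
Sxy = Σxy − (Σx)(Σy)/n = 10537 − 10120 = 417
b = Sxy/Sxx = 417/33989.428571 = 0.012269

0.012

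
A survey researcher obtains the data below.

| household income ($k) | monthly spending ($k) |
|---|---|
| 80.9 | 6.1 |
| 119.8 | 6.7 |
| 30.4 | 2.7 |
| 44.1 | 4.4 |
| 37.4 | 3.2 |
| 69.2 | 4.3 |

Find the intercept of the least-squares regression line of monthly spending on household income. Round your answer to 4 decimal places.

n = 6, Σx = 381.8, Σy = 27.4, Σxy = 1989.51, Σx² = 29953.22
Sxx = Σx² − (Σx)²/n = 29953.22 − 24295.206667 = 5658.013333
Sxy = Σxy − (Σx)(Σy)/n = 1989.51 − 1743.553333 = 245.956667
b = Sxy/Sxx = 245.956667/5658.013333 = 0.043470
a = ȳ − b·x̄ = 4.566667 − 0.043470·63.633333 = 1.800494

1.8005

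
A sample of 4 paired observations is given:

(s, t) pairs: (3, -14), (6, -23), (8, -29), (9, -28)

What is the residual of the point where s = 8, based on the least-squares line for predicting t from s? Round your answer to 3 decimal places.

n = 4, Σx = 26, Σy = -94, Σxy = -664, Σx² = 190
Sxx = Σx² − (Σx)²/n = 190 − 169 = 21
Sxy = Σxy − (Σx)(Σy)/n = -664 − (-611) = -53
b = Sxy/Sxx = -53/21 = -2.523810
a = ȳ − b·x̄ = -23.5 − (-2.523810)·6.5 = -7.095238
ŷ(8) = -7.095238 + (-2.523810)·8 = -27.285714
residual = y − ŷ = -29 − (-27.285714) = -1.714286

-1.714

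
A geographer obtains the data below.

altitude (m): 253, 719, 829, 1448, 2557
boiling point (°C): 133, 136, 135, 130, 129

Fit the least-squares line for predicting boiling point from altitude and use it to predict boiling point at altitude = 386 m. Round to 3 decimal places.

n = 5, Σx = 5806, Σy = 663, Σxy = 761441, Σx² = 9903164
Sxx = Σx² − (Σx)²/n = 9903164 − 6741927.2 = 3161236.8
Sxy = Σxy − (Σx)(Σy)/n = 761441 − 769875.6 = -8434.6
b = Sxy/Sxx = -8434.6/3161236.8 = -0.002668
a = ȳ − b·x̄ = 132.6 − (-0.002668)·1161.2 = 135.698236
ŷ(386) = a + b·386 = 135.698236 + (-0.002668)·386 = 134.668337

134.668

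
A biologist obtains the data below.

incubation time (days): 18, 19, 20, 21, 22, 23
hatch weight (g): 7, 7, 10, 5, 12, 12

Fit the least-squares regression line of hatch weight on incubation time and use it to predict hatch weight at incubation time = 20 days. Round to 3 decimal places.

8.333

n = 6, Σx = 123, Σy = 53, Σxy = 1104, Σx² = 2539
Sxx = Σx² − (Σx)²/n = 2539 − 2521.5 = 17.5
Sxy = Σxy − (Σx)(Σy)/n = 1104 − 1086.5 = 17.5
b = Sxy/Sxx = 17.5/17.5 = 1
a = ȳ − b·x̄ = 8.833333 − 1·20.5 = -11.666667
ŷ(20) = a + b·20 = -11.666667 + 1·20 = 8.333333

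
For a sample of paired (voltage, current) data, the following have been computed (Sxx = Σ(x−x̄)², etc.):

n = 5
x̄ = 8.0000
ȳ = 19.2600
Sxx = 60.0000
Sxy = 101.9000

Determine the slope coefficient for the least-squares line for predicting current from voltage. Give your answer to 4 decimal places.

1.6983

b = Sxy/Sxx = 101.9/60 = 1.698333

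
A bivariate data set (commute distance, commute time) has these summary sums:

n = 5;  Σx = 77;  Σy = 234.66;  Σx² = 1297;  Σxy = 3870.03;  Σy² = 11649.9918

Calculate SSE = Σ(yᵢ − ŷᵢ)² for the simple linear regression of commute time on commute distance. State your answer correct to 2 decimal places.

46.35

Sxx = Σx² − (Σx)²/n = 1297 − 1185.8 = 111.2
Sxy = Σxy − (Σx)(Σy)/n = 3870.03 − 3613.764 = 256.266
Syy = Σy² − (Σy)²/n = 11649.9918 − 11013.06312 = 636.92868
b = Sxy/Sxx = 256.266/111.2 = 2.304550
SSE = Syy − b·Sxy = 636.92868 − 2.304550·256.266 = 46.350778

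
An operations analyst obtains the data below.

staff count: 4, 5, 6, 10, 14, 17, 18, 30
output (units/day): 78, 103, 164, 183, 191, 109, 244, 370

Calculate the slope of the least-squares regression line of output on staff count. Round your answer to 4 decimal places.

n = 8, Σx = 104, Σy = 1442, Σxy = 23660, Σx² = 1886
Sxx = Σx² − (Σx)²/n = 1886 − 1352 = 534
Sxy = Σxy − (Σx)(Σy)/n = 23660 − 18746 = 4914
b = Sxy/Sxx = 4914/534 = 9.202247

9.2022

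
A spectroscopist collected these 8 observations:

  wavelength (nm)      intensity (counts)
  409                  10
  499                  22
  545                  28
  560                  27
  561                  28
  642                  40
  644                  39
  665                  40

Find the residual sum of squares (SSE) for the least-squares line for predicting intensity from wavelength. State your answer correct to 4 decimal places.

9.2074

n = 8, Σx = 4525, Σy = 234, Σxy = 138552, Σx² = 2610753, Σy² = 7602
Sxx = Σx² − (Σx)²/n = 2610753 − 2559453.125 = 51299.875
Sxy = Σxy − (Σx)(Σy)/n = 138552 − 132356.25 = 6195.75
Syy = Σy² − (Σy)²/n = 7602 − 6844.5 = 757.5
b = Sxy/Sxx = 6195.75/51299.875 = 0.120775
SSE = Syy − b·Sxy = 757.5 − 0.120775·6195.75 = 9.207376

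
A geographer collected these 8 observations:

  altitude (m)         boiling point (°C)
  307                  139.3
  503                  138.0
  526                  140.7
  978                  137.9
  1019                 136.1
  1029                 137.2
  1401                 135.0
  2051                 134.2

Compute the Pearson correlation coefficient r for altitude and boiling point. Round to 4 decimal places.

-0.8881

n = 8, Σx = 7814, Σy = 1098.4, Σxy = 1065297.4, Σx² = 9847022, Σy² = 150843.08
Sxx = Σx² − (Σx)²/n = 9847022 − 7632324.5 = 2214697.5
Sxy = Σxy − (Σx)(Σy)/n = 1065297.4 − 1072862.2 = -7564.8
Syy = Σy² − (Σy)²/n = 150843.08 − 150810.32 = 32.76
r = Sxy/√(Sxx·Syy) = -7564.8/√(72553490.1) = -7564.8/8517.833651 = -0.888113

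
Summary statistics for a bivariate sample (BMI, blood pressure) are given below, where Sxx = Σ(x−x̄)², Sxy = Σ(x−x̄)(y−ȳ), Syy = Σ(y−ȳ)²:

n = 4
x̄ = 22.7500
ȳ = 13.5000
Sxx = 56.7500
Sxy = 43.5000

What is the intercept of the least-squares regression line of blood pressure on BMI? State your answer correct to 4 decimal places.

b = Sxy/Sxx = 43.5/56.75 = 0.766520
a = ȳ − b·x̄ = 13.5 − 0.766520·22.75 = -3.938326

-3.9383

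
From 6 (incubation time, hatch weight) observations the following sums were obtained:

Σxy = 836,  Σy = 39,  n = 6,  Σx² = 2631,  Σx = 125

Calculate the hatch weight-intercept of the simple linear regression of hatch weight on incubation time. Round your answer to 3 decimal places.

Sxx = Σx² − (Σx)²/n = 2631 − 2604.166667 = 26.833333
Sxy = Σxy − (Σx)(Σy)/n = 836 − 812.5 = 23.5
b = Sxy/Sxx = 23.5/26.833333 = 0.875776
a = ȳ − b·x̄ = 6.5 − 0.875776·20.833333 = -11.745342

-11.745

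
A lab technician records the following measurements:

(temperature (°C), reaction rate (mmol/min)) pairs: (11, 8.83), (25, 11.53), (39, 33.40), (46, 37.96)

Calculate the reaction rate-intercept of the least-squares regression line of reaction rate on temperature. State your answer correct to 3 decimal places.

n = 4, Σx = 121, Σy = 91.72, Σxy = 3434.14, Σx² = 4383
Sxx = Σx² − (Σx)²/n = 4383 − 3660.25 = 722.75
Sxy = Σxy − (Σx)(Σy)/n = 3434.14 − 2774.53 = 659.61
b = Sxy/Sxx = 659.61/722.75 = 0.912639
a = ȳ − b·x̄ = 22.93 − 0.912639·30.25 = -4.677337

-4.677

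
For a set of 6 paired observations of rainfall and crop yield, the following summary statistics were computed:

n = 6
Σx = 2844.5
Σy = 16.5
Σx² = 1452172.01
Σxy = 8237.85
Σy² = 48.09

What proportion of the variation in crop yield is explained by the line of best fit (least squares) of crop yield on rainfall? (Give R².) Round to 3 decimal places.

Sxx = Σx² − (Σx)²/n = 1452172.01 − 1348530.041667 = 103641.968333
Sxy = Σxy − (Σx)(Σy)/n = 8237.85 − 7822.375 = 415.475
Syy = Σy² − (Σy)²/n = 48.09 − 45.375 = 2.715
R² = Sxy²/(Sxx·Syy) = (415.475)²/(103641.968333·2.715) = 0.613457

0.613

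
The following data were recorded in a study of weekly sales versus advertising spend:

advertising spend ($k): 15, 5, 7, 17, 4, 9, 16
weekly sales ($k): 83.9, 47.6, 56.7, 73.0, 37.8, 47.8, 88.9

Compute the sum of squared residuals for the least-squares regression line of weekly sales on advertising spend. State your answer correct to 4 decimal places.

380.1032

n = 7, Σx = 73, Σy = 435.7, Σxy = 5138.2, Σx² = 941, Σy² = 29465.75
Sxx = Σx² − (Σx)²/n = 941 − 761.285714 = 179.714286
Sxy = Σxy − (Σx)(Σy)/n = 5138.2 − 4543.728571 = 594.471429
Syy = Σy² − (Σy)²/n = 29465.75 − 27119.212857 = 2346.537143
b = Sxy/Sxx = 594.471429/179.714286 = 3.307870
SSE = Syy − b·Sxy = 2346.537143 − 3.307870·594.471429 = 380.103156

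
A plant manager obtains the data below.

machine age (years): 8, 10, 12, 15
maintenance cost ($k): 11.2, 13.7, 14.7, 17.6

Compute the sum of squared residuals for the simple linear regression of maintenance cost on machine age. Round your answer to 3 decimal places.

0.375

n = 4, Σx = 45, Σy = 57.2, Σxy = 667, Σx² = 533, Σy² = 838.98
Sxx = Σx² − (Σx)²/n = 533 − 506.25 = 26.75
Sxy = Σxy − (Σx)(Σy)/n = 667 − 643.5 = 23.5
Syy = Σy² − (Σy)²/n = 838.98 − 817.96 = 21.02
b = Sxy/Sxx = 23.5/26.75 = 0.878505
SSE = Syy − b·Sxy = 21.02 − 0.878505·23.5 = 0.375140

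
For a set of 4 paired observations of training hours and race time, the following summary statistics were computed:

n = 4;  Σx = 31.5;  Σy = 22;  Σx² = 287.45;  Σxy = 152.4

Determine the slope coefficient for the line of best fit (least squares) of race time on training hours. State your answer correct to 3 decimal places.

-0.529

Sxx = Σx² − (Σx)²/n = 287.45 − 248.0625 = 39.3875
Sxy = Σxy − (Σx)(Σy)/n = 152.4 − 173.25 = -20.85
b = Sxy/Sxx = -20.85/39.3875 = -0.529356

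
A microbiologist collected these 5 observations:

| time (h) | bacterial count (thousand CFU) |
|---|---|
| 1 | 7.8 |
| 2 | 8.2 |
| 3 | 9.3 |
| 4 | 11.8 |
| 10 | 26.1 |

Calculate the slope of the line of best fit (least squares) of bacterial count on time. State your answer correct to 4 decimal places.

n = 5, Σx = 20, Σy = 63.2, Σxy = 360.3, Σx² = 130
Sxx = Σx² − (Σx)²/n = 130 − 80 = 50
Sxy = Σxy − (Σx)(Σy)/n = 360.3 − 252.8 = 107.5
b = Sxy/Sxx = 107.5/50 = 2.15

2.1500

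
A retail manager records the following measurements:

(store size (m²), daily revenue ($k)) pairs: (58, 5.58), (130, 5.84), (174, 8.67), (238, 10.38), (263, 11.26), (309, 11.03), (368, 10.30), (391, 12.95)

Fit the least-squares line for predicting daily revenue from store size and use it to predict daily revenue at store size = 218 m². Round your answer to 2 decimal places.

9.02

n = 8, Σx = 1931, Σy = 76.01, Σxy = 20285.36, Σx² = 560139
Sxx = Σx² − (Σx)²/n = 560139 − 466095.125 = 94043.875
Sxy = Σxy − (Σx)(Σy)/n = 20285.36 − 18346.91375 = 1938.44625
b = Sxy/Sxx = 1938.44625/94043.875 = 0.020612
a = ȳ − b·x̄ = 9.50125 − 0.020612·241.375 = 4.525993
ŷ(218) = a + b·218 = 4.525993 + 0.020612·218 = 9.019441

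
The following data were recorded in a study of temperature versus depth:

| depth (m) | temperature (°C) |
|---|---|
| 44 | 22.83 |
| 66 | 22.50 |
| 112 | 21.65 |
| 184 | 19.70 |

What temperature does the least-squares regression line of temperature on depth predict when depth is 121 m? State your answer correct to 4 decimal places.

n = 4, Σx = 406, Σy = 86.68, Σxy = 8539.12, Σx² = 52692
Sxx = Σx² − (Σx)²/n = 52692 − 41209 = 11483
Sxy = Σxy − (Σx)(Σy)/n = 8539.12 − 8798.02 = -258.9
b = Sxy/Sxx = -258.9/11483 = -0.022546
a = ȳ − b·x̄ = 21.67 − (-0.022546)·101.5 = 23.958457
ŷ(121) = a + b·121 = 23.958457 + (-0.022546)·121 = 21.230346

21.2303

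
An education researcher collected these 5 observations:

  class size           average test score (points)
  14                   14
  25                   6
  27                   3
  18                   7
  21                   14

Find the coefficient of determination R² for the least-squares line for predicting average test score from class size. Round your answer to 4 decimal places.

n = 5, Σx = 105, Σy = 44, Σxy = 847, Σx² = 2315, Σy² = 486
Sxx = Σx² − (Σx)²/n = 2315 − 2205 = 110
Sxy = Σxy − (Σx)(Σy)/n = 847 − 924 = -77
Syy = Σy² − (Σy)²/n = 486 − 387.2 = 98.8
R² = Sxy²/(Sxx·Syy) = (-77)²/(110·98.8) = 0.545547

0.5455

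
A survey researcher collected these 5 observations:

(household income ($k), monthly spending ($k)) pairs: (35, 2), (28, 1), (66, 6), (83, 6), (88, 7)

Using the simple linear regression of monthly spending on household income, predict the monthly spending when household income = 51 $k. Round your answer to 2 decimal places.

n = 5, Σx = 300, Σy = 22, Σxy = 1608, Σx² = 20998
Sxx = Σx² − (Σx)²/n = 20998 − 18000 = 2998
Sxy = Σxy − (Σx)(Σy)/n = 1608 − 1320 = 288
b = Sxy/Sxx = 288/2998 = 0.096064
a = ȳ − b·x̄ = 4.4 − 0.096064·60 = -1.363843
ŷ(51) = a + b·51 = -1.363843 + 0.096064·51 = 3.535424

3.54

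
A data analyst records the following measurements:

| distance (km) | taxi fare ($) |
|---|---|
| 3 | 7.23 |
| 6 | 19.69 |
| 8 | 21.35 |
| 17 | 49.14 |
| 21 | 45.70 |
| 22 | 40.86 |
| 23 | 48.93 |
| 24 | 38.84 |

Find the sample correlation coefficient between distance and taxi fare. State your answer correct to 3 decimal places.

0.906

n = 8, Σx = 124, Σy = 271.74, Σxy = 5062.18, Σx² = 2428, Σy² = 10971.2512
Sxx = Σx² − (Σx)²/n = 2428 − 1922 = 506
Sxy = Σxy − (Σx)(Σy)/n = 5062.18 − 4211.97 = 850.21
Syy = Σy² − (Σy)²/n = 10971.2512 − 9230.32845 = 1740.92275
r = Sxy/√(Sxx·Syy) = 850.21/√(880906.9115) = 850.21/938.566413 = 0.905860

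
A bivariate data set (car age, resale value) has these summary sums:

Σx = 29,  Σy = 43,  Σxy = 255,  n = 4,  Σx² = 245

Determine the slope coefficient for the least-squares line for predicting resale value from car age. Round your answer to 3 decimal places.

-1.633

Sxx = Σx² − (Σx)²/n = 245 − 210.25 = 34.75
Sxy = Σxy − (Σx)(Σy)/n = 255 − 311.75 = -56.75
b = Sxy/Sxx = -56.75/34.75 = -1.633094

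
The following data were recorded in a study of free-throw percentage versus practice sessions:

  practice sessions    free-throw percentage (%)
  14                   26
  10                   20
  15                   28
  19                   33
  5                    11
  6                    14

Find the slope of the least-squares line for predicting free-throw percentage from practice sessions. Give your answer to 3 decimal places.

n = 6, Σx = 69, Σy = 132, Σxy = 1750, Σx² = 943
Sxx = Σx² − (Σx)²/n = 943 − 793.5 = 149.5
Sxy = Σxy − (Σx)(Σy)/n = 1750 − 1518 = 232
b = Sxy/Sxx = 232/149.5 = 1.551839

1.552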